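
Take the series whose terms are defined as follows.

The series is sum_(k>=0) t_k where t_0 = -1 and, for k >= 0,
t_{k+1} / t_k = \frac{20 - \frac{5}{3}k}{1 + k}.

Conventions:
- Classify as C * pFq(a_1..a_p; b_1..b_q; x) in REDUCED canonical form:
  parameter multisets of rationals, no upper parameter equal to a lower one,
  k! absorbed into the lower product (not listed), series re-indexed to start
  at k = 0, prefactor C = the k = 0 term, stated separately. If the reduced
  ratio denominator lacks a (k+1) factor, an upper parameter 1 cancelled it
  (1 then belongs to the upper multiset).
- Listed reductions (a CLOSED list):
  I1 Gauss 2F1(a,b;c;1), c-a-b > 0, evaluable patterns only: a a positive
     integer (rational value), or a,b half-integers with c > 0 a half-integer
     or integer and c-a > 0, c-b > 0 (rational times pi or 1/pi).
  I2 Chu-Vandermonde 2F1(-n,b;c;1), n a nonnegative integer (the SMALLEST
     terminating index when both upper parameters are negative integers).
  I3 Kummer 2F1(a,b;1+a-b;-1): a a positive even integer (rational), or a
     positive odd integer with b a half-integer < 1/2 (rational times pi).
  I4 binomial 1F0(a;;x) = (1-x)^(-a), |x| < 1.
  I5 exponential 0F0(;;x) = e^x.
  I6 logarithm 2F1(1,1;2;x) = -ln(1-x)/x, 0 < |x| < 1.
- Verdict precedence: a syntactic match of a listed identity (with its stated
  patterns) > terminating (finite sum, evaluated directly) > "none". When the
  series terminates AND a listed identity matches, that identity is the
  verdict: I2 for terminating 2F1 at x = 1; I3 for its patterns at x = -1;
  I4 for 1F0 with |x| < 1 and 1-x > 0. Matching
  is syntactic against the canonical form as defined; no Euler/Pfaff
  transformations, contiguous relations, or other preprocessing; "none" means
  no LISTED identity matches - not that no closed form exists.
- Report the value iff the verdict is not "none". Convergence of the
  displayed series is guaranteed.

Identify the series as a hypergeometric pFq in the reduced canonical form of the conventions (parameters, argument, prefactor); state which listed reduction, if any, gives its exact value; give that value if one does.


First insight: x = -\frac{5}{3} and factor the ratio over Q (prefactor -1): negated roots = parameters.
Step ratio: r(k) = -\frac{5}{3} * (k-12) / [(k+1)] - rational in k. x = -\frac{5}{3}; t_0 = -1; negate the roots.

Prefactor -1, argument -\frac{5}{3}: 1F0 with upper {-12} over lower {-}. Verdict: terminating - no listed pattern fits, but -12 in the upper list cuts the series at k = 12; direct evaluation. Exact value: -\frac{68719476736}{531441}.


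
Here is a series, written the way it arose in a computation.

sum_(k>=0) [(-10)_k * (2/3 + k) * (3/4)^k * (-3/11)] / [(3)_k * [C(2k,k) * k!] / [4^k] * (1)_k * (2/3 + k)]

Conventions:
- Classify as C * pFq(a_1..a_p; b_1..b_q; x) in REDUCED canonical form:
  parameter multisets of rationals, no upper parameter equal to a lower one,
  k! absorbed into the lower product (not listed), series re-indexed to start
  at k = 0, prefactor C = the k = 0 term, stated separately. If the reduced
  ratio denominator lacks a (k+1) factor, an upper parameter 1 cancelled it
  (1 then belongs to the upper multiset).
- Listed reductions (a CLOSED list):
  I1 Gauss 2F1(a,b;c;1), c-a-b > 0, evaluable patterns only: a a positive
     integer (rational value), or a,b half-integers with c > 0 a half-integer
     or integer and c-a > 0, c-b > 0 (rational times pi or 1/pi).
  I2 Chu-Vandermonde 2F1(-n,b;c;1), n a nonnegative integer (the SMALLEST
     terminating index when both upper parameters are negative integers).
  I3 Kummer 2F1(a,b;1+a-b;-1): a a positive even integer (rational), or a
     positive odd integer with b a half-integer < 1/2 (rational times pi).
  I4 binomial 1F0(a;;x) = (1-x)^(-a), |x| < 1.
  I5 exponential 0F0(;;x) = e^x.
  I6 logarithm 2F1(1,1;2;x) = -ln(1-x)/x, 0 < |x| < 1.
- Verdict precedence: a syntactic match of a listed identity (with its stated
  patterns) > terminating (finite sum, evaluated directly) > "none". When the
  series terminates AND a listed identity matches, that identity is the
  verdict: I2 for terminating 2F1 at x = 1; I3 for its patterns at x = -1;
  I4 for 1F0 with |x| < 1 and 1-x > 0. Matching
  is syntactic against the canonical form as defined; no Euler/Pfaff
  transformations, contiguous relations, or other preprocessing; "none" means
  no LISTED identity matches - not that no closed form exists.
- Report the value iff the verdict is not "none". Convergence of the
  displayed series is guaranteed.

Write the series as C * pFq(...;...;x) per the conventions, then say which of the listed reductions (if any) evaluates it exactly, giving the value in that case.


With C = -3/11: the canonical form is 1F2(-10; 1/2, 3; 3/4). Verdict: terminating. (-10)_k vanishes past k = 10, leaving a 11-term sum, computed directly. Exact value: 39406648594943991/89736669102080000.

Structural cue: with t_0 = -3/11, striking the common factor k + 2/3 reduces the term (prefactor -3/11).
Adjacent-term ratio: r(k) = (3/4) * (k-10) / [(k+1/2) (k+3) (k+1)] - poly over poly, x = (3/4) from leading terms; C = -3/11 at k = 0.


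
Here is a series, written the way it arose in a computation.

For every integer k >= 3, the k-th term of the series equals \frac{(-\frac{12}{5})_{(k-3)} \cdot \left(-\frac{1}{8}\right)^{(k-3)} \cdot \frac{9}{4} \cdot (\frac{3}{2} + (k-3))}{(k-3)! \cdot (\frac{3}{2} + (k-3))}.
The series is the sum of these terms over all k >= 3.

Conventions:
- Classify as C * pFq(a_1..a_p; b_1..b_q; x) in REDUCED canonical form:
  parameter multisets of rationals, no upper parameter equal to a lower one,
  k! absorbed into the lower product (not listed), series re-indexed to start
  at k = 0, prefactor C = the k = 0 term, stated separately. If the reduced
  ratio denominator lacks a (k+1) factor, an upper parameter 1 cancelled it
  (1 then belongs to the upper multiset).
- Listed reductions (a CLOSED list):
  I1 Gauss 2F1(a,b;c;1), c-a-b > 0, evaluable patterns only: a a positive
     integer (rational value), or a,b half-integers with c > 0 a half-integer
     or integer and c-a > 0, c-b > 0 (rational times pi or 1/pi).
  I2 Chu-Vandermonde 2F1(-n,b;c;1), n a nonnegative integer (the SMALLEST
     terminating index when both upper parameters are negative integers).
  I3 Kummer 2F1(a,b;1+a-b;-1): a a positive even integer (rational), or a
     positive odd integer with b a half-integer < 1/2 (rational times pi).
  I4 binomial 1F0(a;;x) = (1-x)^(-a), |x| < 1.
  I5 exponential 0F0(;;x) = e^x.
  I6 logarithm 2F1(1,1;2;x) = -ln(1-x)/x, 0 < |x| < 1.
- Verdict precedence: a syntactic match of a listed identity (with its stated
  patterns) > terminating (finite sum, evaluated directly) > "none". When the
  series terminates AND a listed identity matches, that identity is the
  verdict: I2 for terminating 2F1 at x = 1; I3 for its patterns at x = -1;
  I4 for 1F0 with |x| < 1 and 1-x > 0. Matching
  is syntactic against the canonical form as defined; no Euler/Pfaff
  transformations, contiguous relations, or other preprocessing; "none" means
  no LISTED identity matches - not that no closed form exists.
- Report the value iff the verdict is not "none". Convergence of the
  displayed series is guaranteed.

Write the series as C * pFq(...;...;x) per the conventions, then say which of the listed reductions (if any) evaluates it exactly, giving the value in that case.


x = -\frac{1}{8} here; the reduced form reads 1F0, upper {-\frac{12}{5}}, lower {-}, C = \frac{9}{4}. Verdict at x = -\frac{1}{8}: the binomial series (I4) matches (the 1F0 binomial series: exponent 12/5, x = -\frac{1}{8}). Hence: \frac{9}{4} \cdot \left(\frac{9}{8}\right)^{\frac{12}{5}}.

The tell: t_0 = \frac{9}{4} here, and the factor k + 3/2 cancels (top and bottom), leaving C = 9/4, x = -1/8.
Consecutive-term ratio: r(k) = -\frac{1}{8} * (k-\frac{12}{5}) / [(k+1)] - poly over poly, x = -\frac{1}{8} from leading terms; C = \frac{9}{4} at k = 0.


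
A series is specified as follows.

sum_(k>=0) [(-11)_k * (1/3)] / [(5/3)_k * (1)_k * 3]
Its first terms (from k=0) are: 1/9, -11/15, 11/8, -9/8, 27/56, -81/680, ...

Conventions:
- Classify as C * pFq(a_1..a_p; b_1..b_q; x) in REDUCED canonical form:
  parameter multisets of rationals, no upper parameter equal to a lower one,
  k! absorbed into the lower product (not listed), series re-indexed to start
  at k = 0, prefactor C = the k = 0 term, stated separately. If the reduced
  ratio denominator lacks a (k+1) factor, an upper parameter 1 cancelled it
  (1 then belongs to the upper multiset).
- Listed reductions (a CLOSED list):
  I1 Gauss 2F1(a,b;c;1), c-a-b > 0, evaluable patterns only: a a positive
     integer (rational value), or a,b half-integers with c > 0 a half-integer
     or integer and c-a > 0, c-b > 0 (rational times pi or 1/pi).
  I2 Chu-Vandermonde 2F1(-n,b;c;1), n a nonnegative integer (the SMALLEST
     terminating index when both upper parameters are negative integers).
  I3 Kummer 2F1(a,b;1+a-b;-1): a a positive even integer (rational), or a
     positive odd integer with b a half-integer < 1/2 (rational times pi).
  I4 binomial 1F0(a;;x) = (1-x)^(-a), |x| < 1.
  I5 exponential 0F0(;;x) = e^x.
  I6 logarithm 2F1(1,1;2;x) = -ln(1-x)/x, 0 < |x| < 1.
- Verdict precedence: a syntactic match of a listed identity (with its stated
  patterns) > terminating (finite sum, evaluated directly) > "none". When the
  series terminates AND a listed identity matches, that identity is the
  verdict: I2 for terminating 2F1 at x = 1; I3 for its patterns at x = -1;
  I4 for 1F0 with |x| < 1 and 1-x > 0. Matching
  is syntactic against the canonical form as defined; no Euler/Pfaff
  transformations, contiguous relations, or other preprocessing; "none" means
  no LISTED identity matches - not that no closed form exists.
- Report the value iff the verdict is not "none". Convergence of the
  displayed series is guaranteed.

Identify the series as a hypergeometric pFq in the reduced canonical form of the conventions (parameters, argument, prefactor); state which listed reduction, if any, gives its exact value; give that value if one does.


Classification (C = 1/9): 1F1 with upper {-11}, lower {5/3}, argument x = 1. Verdict: terminating at k = 11: the factor (-11)_k kills every later term; summing the 12 survivors is exact. Its exact value is 56499237953/7959055104000.

Key step: from the first term 1/9: (1)_k (C = 1/9) is k! itself.
Step ratio: r(k) = 1 * (k-11) / [(k+5/3) (k+1)] - rational in k, leading ratio 1; with t_0 = 1/9, classification follows.


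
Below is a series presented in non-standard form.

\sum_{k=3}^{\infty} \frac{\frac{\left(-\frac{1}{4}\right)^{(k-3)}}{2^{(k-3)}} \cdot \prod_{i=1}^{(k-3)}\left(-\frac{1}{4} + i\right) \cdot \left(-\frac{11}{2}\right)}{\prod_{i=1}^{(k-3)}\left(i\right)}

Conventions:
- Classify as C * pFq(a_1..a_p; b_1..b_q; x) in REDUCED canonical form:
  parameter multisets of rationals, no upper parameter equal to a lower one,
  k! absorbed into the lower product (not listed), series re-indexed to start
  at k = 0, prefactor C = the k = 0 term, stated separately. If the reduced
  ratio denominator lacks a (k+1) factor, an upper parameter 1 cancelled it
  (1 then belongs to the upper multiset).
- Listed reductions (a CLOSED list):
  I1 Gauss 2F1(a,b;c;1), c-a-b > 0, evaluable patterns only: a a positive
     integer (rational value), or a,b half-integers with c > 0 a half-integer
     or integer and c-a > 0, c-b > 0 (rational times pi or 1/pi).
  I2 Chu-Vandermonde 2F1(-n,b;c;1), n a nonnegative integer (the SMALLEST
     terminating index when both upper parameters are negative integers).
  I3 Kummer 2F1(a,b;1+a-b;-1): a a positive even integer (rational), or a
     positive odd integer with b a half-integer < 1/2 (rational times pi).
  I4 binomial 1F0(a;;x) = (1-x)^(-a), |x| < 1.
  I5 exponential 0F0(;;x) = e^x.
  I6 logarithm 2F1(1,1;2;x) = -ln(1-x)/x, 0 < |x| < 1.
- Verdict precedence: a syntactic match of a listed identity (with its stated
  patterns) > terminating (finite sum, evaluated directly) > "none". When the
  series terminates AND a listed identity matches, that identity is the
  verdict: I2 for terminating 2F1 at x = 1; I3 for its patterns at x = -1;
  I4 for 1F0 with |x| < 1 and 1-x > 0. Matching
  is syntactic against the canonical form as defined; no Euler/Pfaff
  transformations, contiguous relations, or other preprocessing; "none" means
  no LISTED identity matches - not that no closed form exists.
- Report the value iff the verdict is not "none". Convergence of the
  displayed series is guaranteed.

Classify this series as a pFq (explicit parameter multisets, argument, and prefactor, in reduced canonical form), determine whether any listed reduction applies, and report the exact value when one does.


Prefactor -\frac{11}{2}, argument -\frac{1}{8}: 1F0 with upper {\frac{3}{4}} over lower {-}. Verdict: binomial (I4) matches (the 1F0 binomial series: exponent -3/4, x = -\frac{1}{8}). Exact value: \left(-\frac{11}{2}\right) \cdot \left(\frac{9}{8}\right)^{-\frac{3}{4}}.

Key observation: from the first term -\frac{11}{2}: the running product (C = -11/2, x = -1/8) telescopes to a rising factorial.
Adjacent-term ratio: r(k) = -\frac{1}{8} * (k+\frac{3}{4}) / [(k+1)] - rational in k, leading ratio -\frac{1}{8}; with t_0 = -\frac{11}{2}, classification follows.


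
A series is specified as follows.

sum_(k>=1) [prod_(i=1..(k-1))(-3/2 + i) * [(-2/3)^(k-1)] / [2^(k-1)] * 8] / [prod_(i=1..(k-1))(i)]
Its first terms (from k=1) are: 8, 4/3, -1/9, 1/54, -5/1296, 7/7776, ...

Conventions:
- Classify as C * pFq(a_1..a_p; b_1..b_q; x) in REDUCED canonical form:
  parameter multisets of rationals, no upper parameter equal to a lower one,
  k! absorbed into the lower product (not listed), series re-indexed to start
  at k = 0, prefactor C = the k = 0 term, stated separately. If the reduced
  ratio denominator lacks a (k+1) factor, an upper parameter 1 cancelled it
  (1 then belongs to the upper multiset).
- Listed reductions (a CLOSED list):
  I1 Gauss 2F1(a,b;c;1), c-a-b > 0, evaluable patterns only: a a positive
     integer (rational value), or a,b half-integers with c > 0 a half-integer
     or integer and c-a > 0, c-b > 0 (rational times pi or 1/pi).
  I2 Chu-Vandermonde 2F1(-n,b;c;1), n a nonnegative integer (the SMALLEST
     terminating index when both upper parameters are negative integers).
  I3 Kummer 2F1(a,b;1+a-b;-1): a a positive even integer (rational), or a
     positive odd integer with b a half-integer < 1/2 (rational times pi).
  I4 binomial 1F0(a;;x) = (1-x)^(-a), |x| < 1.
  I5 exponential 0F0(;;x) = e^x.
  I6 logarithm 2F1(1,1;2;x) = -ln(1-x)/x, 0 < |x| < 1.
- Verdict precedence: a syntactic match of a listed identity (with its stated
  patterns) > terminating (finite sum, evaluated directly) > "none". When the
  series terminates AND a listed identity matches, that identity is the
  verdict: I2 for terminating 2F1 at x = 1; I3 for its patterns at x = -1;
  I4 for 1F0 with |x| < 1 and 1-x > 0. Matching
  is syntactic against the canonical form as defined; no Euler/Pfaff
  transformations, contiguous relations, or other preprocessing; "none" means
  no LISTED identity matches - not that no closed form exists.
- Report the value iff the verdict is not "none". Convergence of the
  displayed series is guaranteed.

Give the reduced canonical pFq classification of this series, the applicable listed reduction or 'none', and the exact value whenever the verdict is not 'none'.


Prefactor 8, argument -1/3: 1F0 with upper {-1/2} over lower {-}. Verdict: the binomial series (I4) fires (the 1F0 binomial series: exponent 1/2, x = -1/3). Exact value: 8 * (4/3)^(1/2).

Key step: x = (-1/3) and the running product (prefactor 8) telescopes to a rising factorial.
Consecutive-term ratio: r(k) = (-1/3) * (k-1/2) / [(k+1)] - rational in k, leading ratio (-1/3); with t_0 = 8, classification follows.


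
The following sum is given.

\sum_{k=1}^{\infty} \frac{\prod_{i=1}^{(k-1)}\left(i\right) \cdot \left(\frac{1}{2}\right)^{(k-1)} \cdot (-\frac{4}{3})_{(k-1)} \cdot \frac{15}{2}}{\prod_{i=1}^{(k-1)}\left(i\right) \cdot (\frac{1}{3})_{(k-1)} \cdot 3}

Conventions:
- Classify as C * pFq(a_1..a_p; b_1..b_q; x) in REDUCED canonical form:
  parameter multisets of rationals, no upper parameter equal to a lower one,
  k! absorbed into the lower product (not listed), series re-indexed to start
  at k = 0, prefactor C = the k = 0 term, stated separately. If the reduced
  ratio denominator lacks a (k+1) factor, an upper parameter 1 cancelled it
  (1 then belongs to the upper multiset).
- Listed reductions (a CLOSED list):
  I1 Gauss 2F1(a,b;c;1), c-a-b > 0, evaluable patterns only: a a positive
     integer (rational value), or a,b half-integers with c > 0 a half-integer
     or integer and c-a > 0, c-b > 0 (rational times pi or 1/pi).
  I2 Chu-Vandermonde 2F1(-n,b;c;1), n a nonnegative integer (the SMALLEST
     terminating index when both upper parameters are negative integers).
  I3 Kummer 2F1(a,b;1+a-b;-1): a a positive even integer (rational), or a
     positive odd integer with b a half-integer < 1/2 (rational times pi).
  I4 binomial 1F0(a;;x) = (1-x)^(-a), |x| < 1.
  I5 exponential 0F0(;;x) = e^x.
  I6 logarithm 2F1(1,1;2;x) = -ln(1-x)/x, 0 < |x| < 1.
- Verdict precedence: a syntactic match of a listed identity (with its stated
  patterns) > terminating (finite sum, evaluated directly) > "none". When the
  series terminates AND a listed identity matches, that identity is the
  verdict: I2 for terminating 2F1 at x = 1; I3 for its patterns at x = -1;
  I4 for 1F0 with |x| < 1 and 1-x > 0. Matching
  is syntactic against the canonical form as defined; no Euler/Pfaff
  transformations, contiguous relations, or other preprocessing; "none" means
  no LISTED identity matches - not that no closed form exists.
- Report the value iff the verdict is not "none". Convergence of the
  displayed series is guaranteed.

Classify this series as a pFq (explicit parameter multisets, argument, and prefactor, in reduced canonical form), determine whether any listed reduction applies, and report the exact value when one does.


Prefactor \frac{5}{2}, argument \frac{1}{2}: 2F1 with upper {-\frac{4}{3}, 1} over lower {\frac{1}{3}}. Verdict: none - at argument \frac{1}{2} the multisets {-\frac{4}{3}, 1} ; {\frac{1}{3}} match no listed identity.

Structural cue: x = \frac{1}{2} and the product of the first k integers (C = 5/2, x = 1/2) is k!.
Ratio: r(k) = \frac{1}{2} * (k-\frac{4}{3}) (k+1) / [(k+\frac{1}{3}) (k+1)] - rational in k. x = \frac{1}{2}; t_0 = \frac{5}{2}; negate the roots.


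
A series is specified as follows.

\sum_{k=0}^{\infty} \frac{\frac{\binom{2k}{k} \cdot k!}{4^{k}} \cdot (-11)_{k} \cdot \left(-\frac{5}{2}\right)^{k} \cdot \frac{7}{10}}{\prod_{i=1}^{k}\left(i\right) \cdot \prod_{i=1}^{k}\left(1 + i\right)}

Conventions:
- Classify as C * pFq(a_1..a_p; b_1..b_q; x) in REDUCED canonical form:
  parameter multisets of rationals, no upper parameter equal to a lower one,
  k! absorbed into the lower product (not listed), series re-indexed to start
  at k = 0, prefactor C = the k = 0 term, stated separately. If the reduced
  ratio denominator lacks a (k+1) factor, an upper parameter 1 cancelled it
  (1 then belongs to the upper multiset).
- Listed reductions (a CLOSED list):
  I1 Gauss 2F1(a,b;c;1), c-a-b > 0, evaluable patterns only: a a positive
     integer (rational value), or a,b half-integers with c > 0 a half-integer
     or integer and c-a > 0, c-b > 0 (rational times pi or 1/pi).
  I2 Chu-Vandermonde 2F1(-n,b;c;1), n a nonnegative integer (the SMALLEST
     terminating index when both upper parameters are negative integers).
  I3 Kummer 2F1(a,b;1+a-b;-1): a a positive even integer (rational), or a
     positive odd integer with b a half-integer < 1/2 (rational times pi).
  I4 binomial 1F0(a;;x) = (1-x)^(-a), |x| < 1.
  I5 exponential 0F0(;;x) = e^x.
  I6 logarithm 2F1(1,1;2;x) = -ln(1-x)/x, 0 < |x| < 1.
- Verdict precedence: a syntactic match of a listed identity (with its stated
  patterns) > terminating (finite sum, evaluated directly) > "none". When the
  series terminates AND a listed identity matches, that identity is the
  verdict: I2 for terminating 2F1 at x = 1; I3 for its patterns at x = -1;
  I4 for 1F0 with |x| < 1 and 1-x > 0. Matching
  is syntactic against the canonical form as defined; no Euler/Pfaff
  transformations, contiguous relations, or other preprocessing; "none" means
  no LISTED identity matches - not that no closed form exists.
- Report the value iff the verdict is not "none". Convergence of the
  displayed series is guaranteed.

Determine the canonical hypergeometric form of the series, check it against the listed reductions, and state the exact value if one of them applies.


This is \frac{7}{10} * 2F1(-11, \frac{1}{2}; 2; -\frac{5}{2}) in reduced canonical form. Verdict: terminating - the sum ends at index 11 because -11 is a negative integer; exact evaluation follows. Exact value: \frac{694977880601067}{42949672960}.

The tell: t_0 being \frac{7}{10}, C(2k,k) (C = 7/10, x = -5/2) equals 4^k (1/2)_k / k!.
Consecutive-term ratio: r(k) = -\frac{5}{2} * (k-11) (k+\frac{1}{2}) / [(k+2) (k+1)] - rational in k, leading ratio -\frac{5}{2}; with t_0 = \frac{7}{10}, classification follows.


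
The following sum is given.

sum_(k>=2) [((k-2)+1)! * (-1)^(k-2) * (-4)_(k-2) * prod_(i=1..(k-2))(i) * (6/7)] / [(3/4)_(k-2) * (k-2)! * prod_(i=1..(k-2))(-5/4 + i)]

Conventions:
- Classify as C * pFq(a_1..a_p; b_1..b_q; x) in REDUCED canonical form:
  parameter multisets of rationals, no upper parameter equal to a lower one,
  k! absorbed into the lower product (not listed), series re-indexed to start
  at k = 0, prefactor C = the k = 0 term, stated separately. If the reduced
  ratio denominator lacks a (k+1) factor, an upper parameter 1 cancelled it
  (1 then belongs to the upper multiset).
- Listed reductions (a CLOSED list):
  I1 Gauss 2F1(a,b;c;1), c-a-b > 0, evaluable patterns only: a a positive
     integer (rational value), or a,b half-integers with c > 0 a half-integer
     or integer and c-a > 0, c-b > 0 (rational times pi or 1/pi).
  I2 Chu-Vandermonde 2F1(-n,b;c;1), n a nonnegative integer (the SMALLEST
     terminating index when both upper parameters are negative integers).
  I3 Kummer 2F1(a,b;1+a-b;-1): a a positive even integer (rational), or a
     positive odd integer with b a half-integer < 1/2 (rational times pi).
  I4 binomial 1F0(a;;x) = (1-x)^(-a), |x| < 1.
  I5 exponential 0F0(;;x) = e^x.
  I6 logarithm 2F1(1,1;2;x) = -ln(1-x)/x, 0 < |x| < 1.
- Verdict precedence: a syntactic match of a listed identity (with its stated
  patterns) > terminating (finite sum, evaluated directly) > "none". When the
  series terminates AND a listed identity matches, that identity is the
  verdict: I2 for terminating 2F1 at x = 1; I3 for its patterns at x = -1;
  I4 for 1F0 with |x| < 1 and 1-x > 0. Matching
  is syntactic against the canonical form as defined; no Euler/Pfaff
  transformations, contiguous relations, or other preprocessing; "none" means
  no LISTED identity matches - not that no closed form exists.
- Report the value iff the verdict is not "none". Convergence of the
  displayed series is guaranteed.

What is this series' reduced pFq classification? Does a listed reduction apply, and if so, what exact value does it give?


x = -1 here; the reduced form reads 3F2, upper {-4, 1, 2}, lower {-1/4, 3/4}, C = 6/7. Verdict: terminating - no listed pattern fits, but -4 in the upper list cuts the series at k = 4; direct evaluation. Hence: -5368614/5929.

Key step: t_0 = 6/7 here, and the factorial ratio (C = 6/7, x = -1) (k+a-1)!/(a-1)! is a rising factorial (a)_k.
Consecutive-term ratio: r(k) = (-1) * (k-4) (k+1) (k+2) / [(k-1/4) (k+3/4) (k+1)] - rational in k, leading ratio (-1); with t_0 = 6/7, classification follows.


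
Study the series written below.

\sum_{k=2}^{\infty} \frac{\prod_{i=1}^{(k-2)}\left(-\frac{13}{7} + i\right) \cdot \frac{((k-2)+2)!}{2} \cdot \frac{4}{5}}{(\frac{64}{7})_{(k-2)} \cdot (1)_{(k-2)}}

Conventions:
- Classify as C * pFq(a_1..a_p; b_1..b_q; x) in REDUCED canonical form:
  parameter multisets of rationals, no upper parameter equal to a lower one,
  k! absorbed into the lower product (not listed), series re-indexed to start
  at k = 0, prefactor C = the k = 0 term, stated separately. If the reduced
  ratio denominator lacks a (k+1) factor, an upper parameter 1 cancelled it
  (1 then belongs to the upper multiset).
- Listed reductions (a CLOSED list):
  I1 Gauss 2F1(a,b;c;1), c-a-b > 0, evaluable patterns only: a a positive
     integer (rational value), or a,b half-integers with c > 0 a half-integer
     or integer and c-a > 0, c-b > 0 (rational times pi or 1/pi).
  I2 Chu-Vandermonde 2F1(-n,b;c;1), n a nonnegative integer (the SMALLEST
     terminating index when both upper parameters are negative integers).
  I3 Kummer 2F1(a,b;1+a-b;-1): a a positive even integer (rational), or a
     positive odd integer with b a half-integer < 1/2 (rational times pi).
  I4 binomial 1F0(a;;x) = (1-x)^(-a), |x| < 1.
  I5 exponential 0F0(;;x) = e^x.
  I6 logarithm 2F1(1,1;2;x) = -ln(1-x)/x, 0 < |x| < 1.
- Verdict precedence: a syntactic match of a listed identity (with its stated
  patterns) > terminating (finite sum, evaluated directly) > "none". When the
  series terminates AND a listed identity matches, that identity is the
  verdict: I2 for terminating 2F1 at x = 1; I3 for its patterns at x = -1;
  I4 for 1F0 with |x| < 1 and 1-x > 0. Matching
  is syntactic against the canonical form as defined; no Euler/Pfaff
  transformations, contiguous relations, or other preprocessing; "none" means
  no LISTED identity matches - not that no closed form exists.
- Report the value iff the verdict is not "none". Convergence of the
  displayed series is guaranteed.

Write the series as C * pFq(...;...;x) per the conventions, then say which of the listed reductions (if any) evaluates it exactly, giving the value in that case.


This is \frac{4}{5} * 2F1(-\frac{6}{7}, 3; \frac{64}{7}; 1) in reduced canonical form. Verdict: Gauss's theorem (I1) matches (x = 1: the Gamma ratio telescopes since c-a-b = 7 > 0 and a = 3 in Z>0). Value: \frac{4085}{7203}.

The tell: x = 1 and the factorial ratio (prefactor 4/5) (k+a-1)!/(a-1)! is a rising factorial (a)_k.
Step ratio: r(k) = 1 * (k-\frac{6}{7}) (k+3) / [(k+\frac{64}{7}) (k+1)] - poly over poly, x = 1 from leading terms; C = \frac{4}{5} at k = 0.


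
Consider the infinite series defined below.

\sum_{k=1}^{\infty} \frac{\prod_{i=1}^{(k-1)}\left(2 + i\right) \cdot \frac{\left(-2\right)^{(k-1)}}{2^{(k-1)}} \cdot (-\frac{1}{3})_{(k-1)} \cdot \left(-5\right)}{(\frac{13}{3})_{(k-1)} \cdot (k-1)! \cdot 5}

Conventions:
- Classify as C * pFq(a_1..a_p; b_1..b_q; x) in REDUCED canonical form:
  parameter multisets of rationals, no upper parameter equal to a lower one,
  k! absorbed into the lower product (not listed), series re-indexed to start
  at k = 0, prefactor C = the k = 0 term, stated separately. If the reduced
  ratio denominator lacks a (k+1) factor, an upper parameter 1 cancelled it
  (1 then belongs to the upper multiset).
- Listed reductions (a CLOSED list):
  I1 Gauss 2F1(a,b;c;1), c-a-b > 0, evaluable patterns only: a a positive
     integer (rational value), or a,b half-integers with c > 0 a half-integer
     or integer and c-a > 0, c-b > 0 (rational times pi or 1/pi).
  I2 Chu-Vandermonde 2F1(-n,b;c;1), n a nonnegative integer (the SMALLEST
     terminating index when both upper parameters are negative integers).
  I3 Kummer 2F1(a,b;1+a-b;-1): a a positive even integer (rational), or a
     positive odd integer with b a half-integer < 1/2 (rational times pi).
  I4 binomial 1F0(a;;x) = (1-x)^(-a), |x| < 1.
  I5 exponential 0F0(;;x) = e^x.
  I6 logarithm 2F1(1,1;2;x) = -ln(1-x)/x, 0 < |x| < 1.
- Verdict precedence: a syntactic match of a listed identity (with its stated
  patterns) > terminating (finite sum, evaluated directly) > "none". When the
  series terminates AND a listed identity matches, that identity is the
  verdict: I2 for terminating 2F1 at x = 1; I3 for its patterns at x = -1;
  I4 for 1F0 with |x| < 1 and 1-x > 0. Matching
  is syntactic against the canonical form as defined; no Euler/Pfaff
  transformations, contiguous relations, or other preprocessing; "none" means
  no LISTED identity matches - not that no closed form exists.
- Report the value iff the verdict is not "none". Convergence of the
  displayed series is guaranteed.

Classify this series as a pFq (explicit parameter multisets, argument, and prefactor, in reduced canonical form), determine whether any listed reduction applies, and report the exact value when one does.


At argument -1: a 2F1 with upper {-\frac{1}{3}, 3}, lower {\frac{13}{3}}, scaled by C = -1. Verdict: no listed reduction: x = -1 and upper {-\frac{1}{3}, 3} fail every I1-I6 pattern.

Key observation: with t_0 = -1, the running product (C = -1) telescopes to a rising factorial.
Ratio: r(k) = -1 * (k-\frac{1}{3}) (k+3) / [(k+\frac{13}{3}) (k+1)] - rational in k. x = -1; t_0 = -1; negate the roots.


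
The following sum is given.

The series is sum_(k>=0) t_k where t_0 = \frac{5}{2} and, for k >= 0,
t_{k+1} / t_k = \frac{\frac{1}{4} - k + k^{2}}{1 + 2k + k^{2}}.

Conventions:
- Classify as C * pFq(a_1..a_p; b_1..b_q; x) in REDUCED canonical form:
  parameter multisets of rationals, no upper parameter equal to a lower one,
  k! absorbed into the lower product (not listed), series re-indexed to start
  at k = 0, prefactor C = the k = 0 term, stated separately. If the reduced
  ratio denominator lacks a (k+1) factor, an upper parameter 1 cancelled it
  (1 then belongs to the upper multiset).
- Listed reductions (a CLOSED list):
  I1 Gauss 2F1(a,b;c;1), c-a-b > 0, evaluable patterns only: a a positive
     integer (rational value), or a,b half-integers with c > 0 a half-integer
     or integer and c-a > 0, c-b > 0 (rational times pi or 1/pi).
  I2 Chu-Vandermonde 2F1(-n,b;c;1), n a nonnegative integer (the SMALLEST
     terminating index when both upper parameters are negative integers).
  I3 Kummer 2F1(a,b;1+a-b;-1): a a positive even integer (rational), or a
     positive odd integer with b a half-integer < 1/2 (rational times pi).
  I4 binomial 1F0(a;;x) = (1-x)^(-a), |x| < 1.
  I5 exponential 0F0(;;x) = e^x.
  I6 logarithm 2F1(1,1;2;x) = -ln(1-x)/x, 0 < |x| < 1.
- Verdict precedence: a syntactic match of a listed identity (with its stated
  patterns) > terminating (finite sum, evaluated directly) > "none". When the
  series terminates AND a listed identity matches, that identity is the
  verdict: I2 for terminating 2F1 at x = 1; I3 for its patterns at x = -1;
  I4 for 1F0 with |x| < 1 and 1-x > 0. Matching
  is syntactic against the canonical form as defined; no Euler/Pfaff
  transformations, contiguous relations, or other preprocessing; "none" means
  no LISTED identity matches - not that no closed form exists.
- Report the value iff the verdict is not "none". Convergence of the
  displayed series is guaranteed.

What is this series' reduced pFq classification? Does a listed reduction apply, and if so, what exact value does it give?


Canonical form: C = \frac{5}{2} times 2F1 with upper {-\frac{1}{2}, -\frac{1}{2}}, lower {1}, x = 1. Verdict (x = 1): the half-integer Gauss pattern (I1) applies (x = 1; upper {-\frac{1}{2}, -\frac{1}{2}} half-integers, c = 1 in the evaluable pattern). Sum: 10 / \pi.

Key step: from the first term \frac{5}{2}: roots of the ratio polynomials (C = 5/2) are the negated parameters.
Ratio: r(k) = 1 * (k-\frac{1}{2}) (k-\frac{1}{2}) / [(k+1) (k+1)] - rational in k. x = 1; t_0 = \frac{5}{2}; negate the roots.


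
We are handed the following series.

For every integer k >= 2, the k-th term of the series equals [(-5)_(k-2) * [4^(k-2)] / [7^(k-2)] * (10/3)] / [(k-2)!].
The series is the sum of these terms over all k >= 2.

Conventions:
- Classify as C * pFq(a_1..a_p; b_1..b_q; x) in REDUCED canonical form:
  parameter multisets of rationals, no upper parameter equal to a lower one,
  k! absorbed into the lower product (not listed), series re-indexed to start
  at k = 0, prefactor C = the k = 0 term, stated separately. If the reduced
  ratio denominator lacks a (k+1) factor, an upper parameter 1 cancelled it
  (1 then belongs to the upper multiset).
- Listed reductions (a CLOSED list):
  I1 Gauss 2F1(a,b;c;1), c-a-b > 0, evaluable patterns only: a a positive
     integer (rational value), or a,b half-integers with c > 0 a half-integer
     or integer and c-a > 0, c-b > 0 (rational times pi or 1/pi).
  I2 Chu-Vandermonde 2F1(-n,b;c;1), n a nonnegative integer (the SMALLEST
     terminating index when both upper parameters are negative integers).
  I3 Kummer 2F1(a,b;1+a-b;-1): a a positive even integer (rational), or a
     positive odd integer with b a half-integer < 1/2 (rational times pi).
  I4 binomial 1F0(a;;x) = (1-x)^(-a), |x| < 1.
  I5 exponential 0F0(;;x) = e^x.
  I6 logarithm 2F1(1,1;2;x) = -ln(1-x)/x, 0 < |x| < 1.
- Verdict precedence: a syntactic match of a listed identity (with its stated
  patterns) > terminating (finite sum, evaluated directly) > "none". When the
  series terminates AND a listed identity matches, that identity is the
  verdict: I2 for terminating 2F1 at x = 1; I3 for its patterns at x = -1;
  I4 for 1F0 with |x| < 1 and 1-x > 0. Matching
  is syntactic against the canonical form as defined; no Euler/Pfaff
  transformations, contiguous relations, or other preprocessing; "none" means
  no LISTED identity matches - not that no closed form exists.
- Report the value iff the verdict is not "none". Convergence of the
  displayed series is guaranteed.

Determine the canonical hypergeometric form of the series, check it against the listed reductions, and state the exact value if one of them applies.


The series (x = 4/7) is 1F0: upper {-5}, lower {-}, prefactor 10/3. Verdict (x = 4/7): the I4 binomial reduction applies (the 1F0 binomial series: exponent 5, x = 4/7). Exact value: 810/16807.

First insight: t_0 being 10/3, the two geometric factors (C = 10/3) combine into one argument.
Adjacent-term ratio: r(k) = (4/7) * (k-5) / [(k+1)] - rational; roots negated = parameters, x = (4/7), C = 10/3.


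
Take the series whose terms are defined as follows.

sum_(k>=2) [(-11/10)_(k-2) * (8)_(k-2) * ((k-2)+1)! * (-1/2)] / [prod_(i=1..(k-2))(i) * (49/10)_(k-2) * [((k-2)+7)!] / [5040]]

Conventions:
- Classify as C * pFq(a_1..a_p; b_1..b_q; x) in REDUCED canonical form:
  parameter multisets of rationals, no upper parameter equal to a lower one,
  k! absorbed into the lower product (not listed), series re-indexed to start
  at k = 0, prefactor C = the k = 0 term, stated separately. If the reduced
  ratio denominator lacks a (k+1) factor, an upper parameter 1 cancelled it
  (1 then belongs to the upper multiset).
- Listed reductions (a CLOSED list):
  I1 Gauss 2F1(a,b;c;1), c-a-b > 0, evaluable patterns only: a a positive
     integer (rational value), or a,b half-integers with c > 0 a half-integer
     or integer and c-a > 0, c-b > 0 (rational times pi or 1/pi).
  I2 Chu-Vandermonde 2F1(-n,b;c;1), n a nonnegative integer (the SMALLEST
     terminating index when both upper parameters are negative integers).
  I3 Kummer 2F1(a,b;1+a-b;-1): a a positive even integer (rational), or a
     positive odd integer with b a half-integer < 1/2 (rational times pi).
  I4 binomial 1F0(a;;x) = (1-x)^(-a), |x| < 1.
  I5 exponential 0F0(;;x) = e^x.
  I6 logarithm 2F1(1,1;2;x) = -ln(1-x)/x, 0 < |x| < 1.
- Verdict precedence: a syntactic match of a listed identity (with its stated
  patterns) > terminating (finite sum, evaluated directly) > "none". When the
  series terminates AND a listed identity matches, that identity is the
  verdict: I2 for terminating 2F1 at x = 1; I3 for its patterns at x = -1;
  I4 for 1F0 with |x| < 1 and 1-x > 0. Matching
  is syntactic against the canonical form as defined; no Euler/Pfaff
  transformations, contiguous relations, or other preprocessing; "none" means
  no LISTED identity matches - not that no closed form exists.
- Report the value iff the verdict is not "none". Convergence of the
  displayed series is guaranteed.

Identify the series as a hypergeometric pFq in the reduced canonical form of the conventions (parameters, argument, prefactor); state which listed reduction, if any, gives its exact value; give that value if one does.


Key step: t_0 being -1/2, the product of the first k integers (prefactor -1/2) is k!.
Term ratio: r(k) = 1 * (k-11/10) (k+2) / [(k+49/10) (k+1)] - rational in k, leading ratio 1; with t_0 = -1/2, classification follows.

Canonical form: C = -1/2 times 2F1 with upper {-11/10, 2}, lower {49/10}, x = 1. Verdict: Gauss (I1, integer-parameter pattern) applies (x = 1: the Gamma ratio telescopes since c-a-b = 4 > 0 and a = 2 in Z>0). Sum: -1131/4000.


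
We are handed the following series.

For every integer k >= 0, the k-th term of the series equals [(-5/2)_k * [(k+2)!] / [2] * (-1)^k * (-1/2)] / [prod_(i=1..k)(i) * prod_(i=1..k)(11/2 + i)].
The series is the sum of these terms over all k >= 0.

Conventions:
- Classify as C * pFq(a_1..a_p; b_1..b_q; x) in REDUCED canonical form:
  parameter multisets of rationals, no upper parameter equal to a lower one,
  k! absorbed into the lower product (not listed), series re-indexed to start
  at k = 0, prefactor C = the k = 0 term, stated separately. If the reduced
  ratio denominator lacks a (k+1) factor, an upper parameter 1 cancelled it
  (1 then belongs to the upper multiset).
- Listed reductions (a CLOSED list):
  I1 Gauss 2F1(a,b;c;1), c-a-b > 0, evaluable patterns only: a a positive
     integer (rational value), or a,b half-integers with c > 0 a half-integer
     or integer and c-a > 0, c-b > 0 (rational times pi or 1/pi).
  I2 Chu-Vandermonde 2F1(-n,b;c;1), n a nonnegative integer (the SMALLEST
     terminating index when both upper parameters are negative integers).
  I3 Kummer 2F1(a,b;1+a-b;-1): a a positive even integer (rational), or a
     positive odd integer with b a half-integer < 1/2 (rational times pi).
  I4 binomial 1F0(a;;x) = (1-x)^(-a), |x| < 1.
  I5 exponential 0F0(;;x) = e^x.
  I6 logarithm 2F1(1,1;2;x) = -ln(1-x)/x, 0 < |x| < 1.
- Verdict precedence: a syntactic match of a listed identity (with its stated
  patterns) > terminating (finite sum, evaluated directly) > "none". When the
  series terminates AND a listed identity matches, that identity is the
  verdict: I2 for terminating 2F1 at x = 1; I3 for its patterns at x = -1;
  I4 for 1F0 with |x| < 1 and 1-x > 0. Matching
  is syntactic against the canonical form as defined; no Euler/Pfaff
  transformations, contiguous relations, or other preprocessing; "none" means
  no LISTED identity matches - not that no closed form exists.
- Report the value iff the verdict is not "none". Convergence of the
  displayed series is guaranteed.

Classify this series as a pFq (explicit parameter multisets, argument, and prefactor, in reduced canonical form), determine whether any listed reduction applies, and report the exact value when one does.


Prefactor -1/2, argument -1: 2F1 with upper {-5/2, 3} over lower {13/2}. Verdict: this is Kummer's theorem (I3) (x = -1; c = 13/2 equals 1+a-b for upper {-5/2, 3}: listed pattern). Its exact value is (-3465/8192) * pi.

First insight: x = (-1) and the lower running product (C = -1/2) is a rising factorial.
Term ratio: r(k) = (-1) * (k-5/2) (k+3) / [(k+13/2) (k+1)] - rational; roots negated = parameters, x = (-1), C = -1/2.


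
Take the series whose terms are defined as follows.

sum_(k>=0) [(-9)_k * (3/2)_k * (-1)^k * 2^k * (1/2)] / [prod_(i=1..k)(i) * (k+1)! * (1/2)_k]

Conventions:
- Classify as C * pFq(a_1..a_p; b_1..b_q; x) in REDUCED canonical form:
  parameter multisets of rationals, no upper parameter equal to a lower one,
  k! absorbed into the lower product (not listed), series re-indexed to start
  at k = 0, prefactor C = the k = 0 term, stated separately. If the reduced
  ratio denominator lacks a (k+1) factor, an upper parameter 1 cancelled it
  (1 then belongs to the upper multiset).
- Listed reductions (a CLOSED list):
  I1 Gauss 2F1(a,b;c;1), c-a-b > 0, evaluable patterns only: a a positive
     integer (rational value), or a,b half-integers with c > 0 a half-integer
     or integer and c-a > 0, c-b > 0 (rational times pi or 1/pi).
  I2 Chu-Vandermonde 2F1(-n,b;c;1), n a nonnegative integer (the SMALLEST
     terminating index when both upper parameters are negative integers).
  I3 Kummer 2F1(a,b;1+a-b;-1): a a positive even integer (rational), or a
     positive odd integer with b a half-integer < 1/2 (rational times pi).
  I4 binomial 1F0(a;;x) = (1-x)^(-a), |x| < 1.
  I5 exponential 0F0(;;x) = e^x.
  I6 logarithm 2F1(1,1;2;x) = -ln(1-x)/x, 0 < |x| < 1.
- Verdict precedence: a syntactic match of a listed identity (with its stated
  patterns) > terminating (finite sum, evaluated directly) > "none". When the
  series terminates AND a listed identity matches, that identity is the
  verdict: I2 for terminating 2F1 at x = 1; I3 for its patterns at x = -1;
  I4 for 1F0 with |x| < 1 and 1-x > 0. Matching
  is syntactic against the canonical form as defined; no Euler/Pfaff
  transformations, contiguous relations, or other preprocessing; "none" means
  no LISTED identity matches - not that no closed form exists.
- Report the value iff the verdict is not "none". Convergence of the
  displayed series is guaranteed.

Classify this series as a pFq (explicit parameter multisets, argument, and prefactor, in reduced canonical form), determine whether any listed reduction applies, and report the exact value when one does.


Classification (C = 1/2): 2F2 with upper {-9, 3/2}, lower {1/2, 2}, argument x = -2. Verdict: terminating - no listed pattern fits, but -9 in the upper list cuts the series at k = 9; direct evaluation. Value: 4057534/14175.

Key step: x = (-2) and the (-1)^k factor (C = 1/2) folds into the argument's sign.
Step ratio: r(k) = (-2) * (k-9) (k+3/2) / [(k+1/2) (k+2) (k+1)] - rational in k. x = (-2); t_0 = 1/2; negate the roots.
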